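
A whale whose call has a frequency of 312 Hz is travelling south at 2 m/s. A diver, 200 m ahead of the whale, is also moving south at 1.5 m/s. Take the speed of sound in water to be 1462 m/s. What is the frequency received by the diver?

The diver is ahead, so the whale is moving toward it while the diver is moving away from the whale.
With source approaching and observer receding, f' = f · (v − v_o)/(v − v_s).
f' = 312 × (1462 − 1.5)/(1462 − 2) = 312 × 1460.5/1460 ≈ 312 Hz.

312 Hz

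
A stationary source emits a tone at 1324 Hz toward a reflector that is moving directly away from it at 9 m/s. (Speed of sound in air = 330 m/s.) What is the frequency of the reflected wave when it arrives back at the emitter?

1254 Hz

At the reflector (a moving observer), f₁ = f₀ · (v − u)/v = 1324 × 321/330 ≈ 1288 Hz.
On reflection it acts as a source moving away from the stationary detector: f₂ = f₁ · v/(v + u) = 1288 × 330/339 ≈ 1254 Hz.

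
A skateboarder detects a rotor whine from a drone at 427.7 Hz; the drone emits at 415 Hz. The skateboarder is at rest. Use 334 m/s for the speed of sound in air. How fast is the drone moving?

f' > f, so the drone is approaching.
f' = f · v/(v − v_s) ⇒ v_s = v · |1 − f/f'|.
v_s = 334 × |1 − 415/427.7| = 334 × 0.02969 ≈ 9.9 m/s.

9.9 m/s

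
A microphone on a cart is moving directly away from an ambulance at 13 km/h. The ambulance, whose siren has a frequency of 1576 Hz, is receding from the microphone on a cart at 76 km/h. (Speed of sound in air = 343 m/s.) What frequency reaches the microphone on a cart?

1469 Hz

76 km/h = 21.11 m/s; 13 km/h = 3.611 m/s.
Both move, so f' = f · (v − v_o)/(v + v_s).
f' = 1576 × (343 − 3.611)/(343 + 21.11) = 1576 × 339.39/364.11 ≈ 1469 Hz.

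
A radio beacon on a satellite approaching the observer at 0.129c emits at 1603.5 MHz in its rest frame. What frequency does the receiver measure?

Relativistic Doppler for frequency: f' = f₀ · √((1 + β)/(1 − β)).
f' = 1603.5 × √(1.1290/0.8710) = 1603.5 × 1.13851 ≈ 1825.6 MHz.

1825.6 MHz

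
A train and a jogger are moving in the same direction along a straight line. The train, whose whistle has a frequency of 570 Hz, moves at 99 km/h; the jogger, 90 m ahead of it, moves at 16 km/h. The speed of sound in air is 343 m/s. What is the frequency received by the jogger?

612 Hz

99 km/h = 27.5 m/s; 16 km/h = 4.444 m/s.
The jogger is ahead, so the train is moving toward it while the jogger is moving away from the train.
With source approaching and observer receding, f' = f · (v − v_o)/(v − v_s).
f' = 570 × (343 − 4.444)/(343 − 27.5) = 570 × 338.56/315.5 ≈ 612 Hz.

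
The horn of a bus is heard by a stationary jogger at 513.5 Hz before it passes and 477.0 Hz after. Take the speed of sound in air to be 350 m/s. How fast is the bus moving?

f₁/f₂ = (v + v_s)/(v − v_s), so v_s = v · (f₁ − f₂)/(f₁ + f₂).
v_s = 350 × (513.5 − 477.0)/(513.5 + 477.0) = 350 × 36.5/990.5 ≈ 12.9 m/s.

12.9 m/s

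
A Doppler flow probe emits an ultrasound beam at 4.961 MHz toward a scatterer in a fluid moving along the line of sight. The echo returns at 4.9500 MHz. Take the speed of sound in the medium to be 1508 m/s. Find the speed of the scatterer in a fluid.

Double Doppler shift off a moving reflector: f₂ = f₀ · (v + u)/(v − u) (u > 0 toward emitter).
Rearranging, u = v · (f₂ − f₀)/(f₂ + f₀) = 1508 × -0.0110/9.9110 ≈ -1.67 m/s.
So the scatterer in a fluid is moving at 1.67 m/s away from the emitter.

1.67 m/s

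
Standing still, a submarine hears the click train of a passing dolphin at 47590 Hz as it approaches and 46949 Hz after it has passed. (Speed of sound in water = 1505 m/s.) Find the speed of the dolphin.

10.2 m/s

f₁/f₂ = (v + v_s)/(v − v_s), so v_s = v · (f₁ − f₂)/(f₁ + f₂).
v_s = 1505 × (47590 − 46949)/(47590 + 46949) = 1505 × 641/94539 ≈ 10.2 m/s.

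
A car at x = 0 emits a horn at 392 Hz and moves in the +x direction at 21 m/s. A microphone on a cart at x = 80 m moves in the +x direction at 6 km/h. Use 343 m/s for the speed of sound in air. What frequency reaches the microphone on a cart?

6 km/h = 1.667 m/s.
The observer lies on the +x side, so the source is heading toward the observer and the observer is heading away from the source.
General Doppler shift: f' = f · (v − v_o)/(v − v_s).
f' = 392 × (343 − 1.667)/(343 − 21) = 392 × 341.33/322 ≈ 416 Hz.

416 Hz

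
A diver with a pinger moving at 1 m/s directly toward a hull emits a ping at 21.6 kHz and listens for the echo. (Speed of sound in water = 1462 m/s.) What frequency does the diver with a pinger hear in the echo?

21.6 kHz

The hull receives the sound from a moving source: f₁ = f₀ · v/(v − v_e) = 21.6 × 1462/1461 ≈ 21.6 kHz.
On the return leg the diver with a pinger is a moving observer: f₂ = f₁ · (v + v_e)/v = 21.6 × 1463/1462 ≈ 21.6 kHz.
Equivalently f₂ = f₀ · (v + v_e)/(v − v_e).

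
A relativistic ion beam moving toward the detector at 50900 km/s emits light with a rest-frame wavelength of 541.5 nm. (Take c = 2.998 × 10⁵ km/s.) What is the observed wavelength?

456.2 nm

β = v/c = 50900/299800 = 0.1698.
Relativistic Doppler for wavelength: λ' = λ₀ · √((1 − β)/(1 + β)).
λ' = 541.5 × √(0.8302/1.1698) = 541.5 × 0.84245 ≈ 456.2 nm.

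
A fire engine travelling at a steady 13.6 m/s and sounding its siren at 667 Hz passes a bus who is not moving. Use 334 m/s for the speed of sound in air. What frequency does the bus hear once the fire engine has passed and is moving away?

641 Hz

Receding: f₂ = f · v/(v + v_s) = 667 × 334/347.6 ≈ 641 Hz.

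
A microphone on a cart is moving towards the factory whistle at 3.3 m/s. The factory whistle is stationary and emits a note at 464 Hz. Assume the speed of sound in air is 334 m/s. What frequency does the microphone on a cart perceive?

469 Hz

Moving observer, stationary source: f' = f · (v + v_o)/v.
f' = 464 × (334 + 3.3)/334 = 464 × 337.3/334 ≈ 469 Hz.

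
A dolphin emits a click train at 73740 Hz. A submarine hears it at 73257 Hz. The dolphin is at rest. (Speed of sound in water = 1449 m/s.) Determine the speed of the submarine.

9.5 m/s

f' < f, so the submarine is receding.
f' = f · (v − v_o)/v ⇒ v_o = v · |f'/f − 1|.
v_o = 1449 × |73257/73740 − 1| = 1449 × 0.00655 ≈ 9.5 m/s.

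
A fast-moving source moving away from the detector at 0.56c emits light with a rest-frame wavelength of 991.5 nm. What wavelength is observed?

Relativistic Doppler for wavelength: λ' = λ₀ · √((1 + β)/(1 − β)).
λ' = 991.5 × √(1.5600/0.4400) = 991.5 × 1.88294 ≈ 1866.9 nm.

1866.9 nm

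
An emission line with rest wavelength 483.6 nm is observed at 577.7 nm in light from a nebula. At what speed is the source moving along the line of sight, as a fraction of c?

0.176c

λ'/λ₀ = 1.1946 > 1 (redshift), so the source is receding.
λ'/λ₀ = √((1 + β)/(1 − β)) for a receding source ⇒ β = (r² − 1)/(r² + 1) with r = λ'/λ₀.
β = (1.4270 − 1)/(1.4270 + 1) ≈ 0.176.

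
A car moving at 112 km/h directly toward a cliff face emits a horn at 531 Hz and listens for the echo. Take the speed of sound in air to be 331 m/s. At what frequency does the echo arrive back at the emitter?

641 Hz

112 km/h = 31.11 m/s.
The cliff face receives the sound from a moving source: f₁ = f₀ · v/(v − v_e) = 531 × 331/299.89 ≈ 586 Hz.
On the return leg the car is a moving observer: f₂ = f₁ · (v + v_e)/v = 586 × 362.11/331 ≈ 641 Hz.
Equivalently f₂ = f₀ · (v + v_e)/(v − v_e).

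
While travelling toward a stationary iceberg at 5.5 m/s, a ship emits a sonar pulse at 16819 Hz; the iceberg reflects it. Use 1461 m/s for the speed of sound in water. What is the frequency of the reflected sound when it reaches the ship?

The iceberg receives the sound from a moving source: f₁ = f₀ · v/(v − v_e) = 16819 × 1461/1455.5 ≈ 16883 Hz.
On the return leg the ship is a moving observer: f₂ = f₁ · (v + v_e)/v = 16883 × 1466.5/1461 ≈ 16946 Hz.
Equivalently f₂ = f₀ · (v + v_e)/(v − v_e).

16946 Hz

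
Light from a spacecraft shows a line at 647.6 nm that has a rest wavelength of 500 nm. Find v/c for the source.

0.253

λ'/λ₀ = 1.2952 > 1 (redshift), so the source is receding.
λ'/λ₀ = √((1 + β)/(1 − β)) for a receding source ⇒ β = (r² − 1)/(r² + 1) with r = λ'/λ₀.
β = (1.6775 − 1)/(1.6775 + 1) ≈ 0.253.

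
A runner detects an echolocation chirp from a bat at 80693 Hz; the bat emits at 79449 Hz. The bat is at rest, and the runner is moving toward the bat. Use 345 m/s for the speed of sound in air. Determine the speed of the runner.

f' = f · (v + v_o)/v ⇒ v_o = v · |f'/f − 1|.
v_o = 345 × |80693/79449 − 1| = 345 × 0.01566 ≈ 5.4 m/s.

5.4 m/s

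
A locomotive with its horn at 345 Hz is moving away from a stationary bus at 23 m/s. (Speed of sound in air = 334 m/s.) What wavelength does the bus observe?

Moving source, stationary observer: f' = f · v/(v + v_s) since the source is receding.
f' = 345 × 334/(334 + 23) ≈ 323 Hz.
λ' = v/f' = 334/322.773 ≈ 1.03 m.

1.03 m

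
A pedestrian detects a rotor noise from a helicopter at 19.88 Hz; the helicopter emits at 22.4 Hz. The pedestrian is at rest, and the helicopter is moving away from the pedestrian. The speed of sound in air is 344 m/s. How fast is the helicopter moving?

f' = f · v/(v + v_s) ⇒ v_s = v · |1 − f/f'|.
v_s = 344 × |1 − 22.4/19.88| = 344 × 0.1268 ≈ 44 m/s.

44 m/s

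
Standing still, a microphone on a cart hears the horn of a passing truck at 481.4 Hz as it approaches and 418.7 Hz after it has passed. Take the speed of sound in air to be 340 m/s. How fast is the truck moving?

f₁/f₂ = (v + v_s)/(v − v_s), so v_s = v · (f₁ − f₂)/(f₁ + f₂).
v_s = 340 × (481.4 − 418.7)/(481.4 + 418.7) = 340 × 62.7/900.1 ≈ 23.7 m/s.

23.7 m/s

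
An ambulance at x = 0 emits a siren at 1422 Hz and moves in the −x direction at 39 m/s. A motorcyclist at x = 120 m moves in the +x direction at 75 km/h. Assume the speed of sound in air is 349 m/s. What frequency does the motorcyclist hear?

1203 Hz

75 km/h = 20.83 m/s.
The observer lies on the +x side, so the source is heading away from the observer and the observer is heading away from the source.
With source receding and observer receding, f' = f · (v − v_o)/(v + v_s).
f' = 1422 × (349 − 20.83)/(349 + 39) = 1422 × 328.17/388 ≈ 1203 Hz.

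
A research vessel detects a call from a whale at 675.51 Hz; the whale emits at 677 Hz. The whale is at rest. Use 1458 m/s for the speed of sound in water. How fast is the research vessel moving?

3.2 m/s

f' < f, so the research vessel is receding.
f' = f · (v − v_o)/v ⇒ v_o = v · |f'/f − 1|.
v_o = 1458 × |675.51/677 − 1| = 1458 × 0.002201 ≈ 3.2 m/s.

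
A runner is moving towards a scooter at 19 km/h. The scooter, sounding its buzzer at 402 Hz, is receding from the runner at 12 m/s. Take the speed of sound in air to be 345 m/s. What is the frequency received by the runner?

394 Hz

19 km/h = 5.278 m/s.
With source receding and observer approaching, f' = f · (v + v_o)/(v + v_s).
f' = 402 × (345 + 5.278)/(345 + 12) = 402 × 350.28/357 ≈ 394 Hz.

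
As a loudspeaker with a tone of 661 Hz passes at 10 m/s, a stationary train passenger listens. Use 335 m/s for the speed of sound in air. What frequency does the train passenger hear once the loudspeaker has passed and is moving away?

642 Hz

Receding: f₂ = f · v/(v + v_s) = 661 × 335/345 ≈ 642 Hz.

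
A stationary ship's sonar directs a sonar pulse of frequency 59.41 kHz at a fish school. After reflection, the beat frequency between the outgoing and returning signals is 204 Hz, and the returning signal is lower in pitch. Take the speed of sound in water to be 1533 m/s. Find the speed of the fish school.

Double Doppler shift off a moving reflector: f₂ = f₀ · (v + u)/(v − u) (u > 0 toward emitter).
Returning signal is lower, so f₂ = f₀ − Δf = 59410 − 204 = 59206 Hz.
Rearranging, u = v · (f₂ − f₀)/(f₂ + f₀) = 1533 × -204/118616 ≈ -2.64 m/s.
So the fish school is moving at 2.64 m/s away from the emitter.

2.64 m/s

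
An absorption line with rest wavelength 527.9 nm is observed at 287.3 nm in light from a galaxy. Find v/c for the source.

λ'/λ₀ = 0.5442 < 1 (blueshift), so the source is approaching.
λ'/λ₀ = √((1 − β)/(1 + β)) for an approaching source ⇒ β = (1 − r²)/(1 + r²) with r = λ'/λ₀.
β = (1 − 0.2962)/(1 + 0.2962) ≈ 0.543.

0.543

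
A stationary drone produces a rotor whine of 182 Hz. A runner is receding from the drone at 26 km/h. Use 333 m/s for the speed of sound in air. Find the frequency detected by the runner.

178 Hz

26 km/h = 7.222 m/s.
Only the observer moves, away from the source, so f' = f · (v − v_o)/v.
f' = 182 × (333 − 7.222)/333 = 182 × 325.78/333 ≈ 178 Hz.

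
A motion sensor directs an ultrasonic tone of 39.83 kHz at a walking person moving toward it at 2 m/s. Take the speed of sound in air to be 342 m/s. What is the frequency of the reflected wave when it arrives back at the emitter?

40.3 kHz

The walking person first receives the wave as a moving observer: f₁ = f₀ · (v + u)/v = 39.83 × (342 + 2)/342 ≈ 40.1 kHz.
On reflection it acts as a source moving toward the stationary detector: f₂ = f₁ · v/(v − u) = 40.1 × 342/340 ≈ 40.3 kHz.
Equivalently f₂ = f₀ · (v + u)/(v − u).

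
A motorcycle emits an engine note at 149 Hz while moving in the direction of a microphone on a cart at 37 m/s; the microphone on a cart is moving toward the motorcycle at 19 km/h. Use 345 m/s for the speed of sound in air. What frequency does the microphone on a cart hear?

19 km/h = 5.278 m/s.
General Doppler shift: f' = f · (v + v_o)/(v − v_s).
f' = 149 × (345 + 5.278)/(345 − 37) = 149 × 350.28/308 ≈ 169 Hz.

169 Hz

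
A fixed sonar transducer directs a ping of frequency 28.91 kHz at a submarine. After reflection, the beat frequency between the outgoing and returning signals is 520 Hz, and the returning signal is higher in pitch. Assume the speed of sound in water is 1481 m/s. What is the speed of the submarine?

Double Doppler shift off a moving reflector: f₂ = f₀ · (v + u)/(v − u) (u > 0 toward emitter).
Returning signal is higher, so f₂ = f₀ + Δf = 28910 + 520 = 29430 Hz.
Rearranging, u = v · (f₂ − f₀)/(f₂ + f₀) = 1481 × 520/58340 ≈ 13.2 m/s.
So the submarine is moving at 13.2 m/s toward the emitter.

13.2 m/s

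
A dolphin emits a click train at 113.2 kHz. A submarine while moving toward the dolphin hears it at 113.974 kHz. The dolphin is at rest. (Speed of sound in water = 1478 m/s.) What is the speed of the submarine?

f' = f · (v + v_o)/v ⇒ v_o = v · |f'/f − 1|.
v_o = 1478 × |113.974/113.2 − 1| = 1478 × 0.006837 ≈ 10.1 m/s.

10.1 m/s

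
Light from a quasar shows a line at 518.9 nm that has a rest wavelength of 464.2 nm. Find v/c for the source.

λ'/λ₀ = 1.1178 > 1 (redshift), so the source is receding.
λ'/λ₀ = √((1 + β)/(1 − β)) for a receding source ⇒ β = (r² − 1)/(r² + 1) with r = λ'/λ₀.
β = (1.2496 − 1)/(1.2496 + 1) ≈ 0.111.

0.111c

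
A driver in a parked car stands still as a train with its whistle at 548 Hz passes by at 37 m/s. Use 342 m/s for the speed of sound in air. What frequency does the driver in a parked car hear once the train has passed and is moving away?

495 Hz

Receding: f₂ = f · v/(v + v_s) = 548 × 342/379 ≈ 495 Hz.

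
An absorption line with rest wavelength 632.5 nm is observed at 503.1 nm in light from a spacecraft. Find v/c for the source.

λ'/λ₀ = 0.7954 < 1 (blueshift), so the source is approaching.
λ'/λ₀ = √((1 − β)/(1 + β)) for an approaching source ⇒ β = (1 − r²)/(1 + r²) with r = λ'/λ₀.
β = (1 − 0.6327)/(1 + 0.6327) ≈ 0.225.

0.225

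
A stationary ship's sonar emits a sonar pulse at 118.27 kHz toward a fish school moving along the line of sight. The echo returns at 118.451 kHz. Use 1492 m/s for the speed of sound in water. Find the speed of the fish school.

1.14 m/s

Double Doppler shift off a moving reflector: f₂ = f₀ · (v + u)/(v − u) (u > 0 toward emitter).
Rearranging, u = v · (f₂ − f₀)/(f₂ + f₀) = 1492 × 0.181/236.721 ≈ 1.14 m/s.
So the fish school is moving at 1.14 m/s toward the emitter.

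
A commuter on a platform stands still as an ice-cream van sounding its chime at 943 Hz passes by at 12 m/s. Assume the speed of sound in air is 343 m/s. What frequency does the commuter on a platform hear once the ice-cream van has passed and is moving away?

911 Hz

Receding: f₂ = f · v/(v + v_s) = 943 × 343/355 ≈ 911 Hz.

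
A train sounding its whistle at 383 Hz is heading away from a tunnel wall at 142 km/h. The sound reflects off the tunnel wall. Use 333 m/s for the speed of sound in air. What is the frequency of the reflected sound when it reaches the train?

302 Hz

142 km/h = 39.44 m/s.
The tunnel wall receives the sound from a moving source: f₁ = f₀ · v/(v + v_e) = 383 × 333/372.44 ≈ 342 Hz.
On the return leg the train is a moving observer: f₂ = f₁ · (v − v_e)/v = 342 × 293.56/333 ≈ 302 Hz.
Equivalently f₂ = f₀ · (v − v_e)/(v + v_e).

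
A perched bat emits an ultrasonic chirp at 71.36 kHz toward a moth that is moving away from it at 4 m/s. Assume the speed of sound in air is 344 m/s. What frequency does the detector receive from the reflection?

69.7 kHz

The moth first receives the wave as a moving observer: f₁ = f₀ · (v − u)/v = 71.36 × (344 − 4)/344 ≈ 70.5 kHz.
The reflection then acts as a moving source: f₂ = f₁ · v/(v + u) ≈ 69.7 kHz.
Equivalently f₂ = f₀ · (v − u)/(v + u).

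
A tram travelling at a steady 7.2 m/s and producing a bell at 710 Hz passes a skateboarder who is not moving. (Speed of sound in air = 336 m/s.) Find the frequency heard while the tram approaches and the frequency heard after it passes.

Approaching: f₁ = f · v/(v − v_s) = 710 × 336/328.8 ≈ 726 Hz.
Receding: f₂ = f · v/(v + v_s) = 710 × 336/343.2 ≈ 695 Hz.

726 Hz approaching; 695 Hz receding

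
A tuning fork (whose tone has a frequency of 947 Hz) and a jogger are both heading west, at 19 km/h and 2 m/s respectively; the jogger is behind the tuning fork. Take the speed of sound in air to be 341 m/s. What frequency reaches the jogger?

938 Hz

19 km/h = 5.278 m/s.
The jogger is behind, so the tuning fork is moving away from it while the jogger is moving toward the tuning fork.
General Doppler shift: f' = f · (v + v_o)/(v + v_s).
f' = 947 × (341 + 2)/(341 + 5.278) = 947 × 343/346.28 ≈ 938 Hz.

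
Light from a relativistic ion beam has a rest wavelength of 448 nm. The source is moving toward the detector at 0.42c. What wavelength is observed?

Relativistic Doppler for wavelength: λ' = λ₀ · √((1 − β)/(1 + β)).
λ' = 448 × √(0.5800/1.4200) = 448 × 0.63910 ≈ 286.3 nm.

286.3 nm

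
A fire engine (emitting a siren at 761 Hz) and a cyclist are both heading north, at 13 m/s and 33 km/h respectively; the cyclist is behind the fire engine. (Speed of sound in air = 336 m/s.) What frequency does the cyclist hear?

753 Hz

33 km/h = 9.167 m/s.
The cyclist is behind, so the fire engine is moving away from it while the cyclist is moving toward the fire engine.
Both move, so f' = f · (v + v_o)/(v + v_s).
f' = 761 × (336 + 9.167)/(336 + 13) = 761 × 345.17/349 ≈ 753 Hz.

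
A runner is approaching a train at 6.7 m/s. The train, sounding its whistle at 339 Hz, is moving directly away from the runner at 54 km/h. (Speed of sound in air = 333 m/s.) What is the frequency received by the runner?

54 km/h = 15 m/s.
Both move, so f' = f · (v + v_o)/(v + v_s).
f' = 339 × (333 + 6.7)/(333 + 15) = 339 × 339.7/348 ≈ 331 Hz.

331 Hz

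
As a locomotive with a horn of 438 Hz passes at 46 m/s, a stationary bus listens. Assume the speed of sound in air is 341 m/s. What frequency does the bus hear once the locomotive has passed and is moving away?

386 Hz

Receding: f₂ = f · v/(v + v_s) = 438 × 341/387 ≈ 386 Hz.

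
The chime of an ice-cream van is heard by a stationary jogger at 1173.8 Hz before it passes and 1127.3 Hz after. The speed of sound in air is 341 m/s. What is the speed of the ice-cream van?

6.9 m/s

f₁/f₂ = (v + v_s)/(v − v_s), so v_s = v · (f₁ − f₂)/(f₁ + f₂).
v_s = 341 × (1173.8 − 1127.3)/(1173.8 + 1127.3) = 341 × 46.5/2301.1 ≈ 6.9 m/s.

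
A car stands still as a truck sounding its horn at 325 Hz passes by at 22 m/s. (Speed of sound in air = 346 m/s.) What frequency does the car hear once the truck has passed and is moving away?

Receding: f₂ = f · v/(v + v_s) = 325 × 346/368 ≈ 306 Hz.

306 Hz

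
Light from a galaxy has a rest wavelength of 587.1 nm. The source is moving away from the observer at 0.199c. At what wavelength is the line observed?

718.3 nm

Relativistic Doppler for wavelength: λ' = λ₀ · √((1 + β)/(1 − β)).
λ' = 587.1 × √(1.1990/0.8010) = 587.1 × 1.22347 ≈ 718.3 nm.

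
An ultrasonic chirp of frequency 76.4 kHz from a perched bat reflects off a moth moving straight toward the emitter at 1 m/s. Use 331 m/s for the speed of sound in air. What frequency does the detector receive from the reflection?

The moth first receives the wave as a moving observer: f₁ = f₀ · (v + u)/v = 76.4 × (331 + 1)/331 ≈ 76.6 kHz.
The reflection then acts as a moving source: f₂ = f₁ · v/(v − u) ≈ 76.9 kHz.

76.9 kHz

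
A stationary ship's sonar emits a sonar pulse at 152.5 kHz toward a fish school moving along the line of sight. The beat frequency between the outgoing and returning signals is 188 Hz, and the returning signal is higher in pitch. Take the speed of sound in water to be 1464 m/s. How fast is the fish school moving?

Double Doppler shift off a moving reflector: f₂ = f₀ · (v + u)/(v − u) (u > 0 toward emitter).
Returning signal is higher, so f₂ = f₀ + Δf = 152500 + 188 = 152688 Hz.
Rearranging, u = v · (f₂ − f₀)/(f₂ + f₀) = 1464 × 188/305188 ≈ 0.90 m/s.
So the fish school is moving at 0.90 m/s toward the emitter.

0.90 m/s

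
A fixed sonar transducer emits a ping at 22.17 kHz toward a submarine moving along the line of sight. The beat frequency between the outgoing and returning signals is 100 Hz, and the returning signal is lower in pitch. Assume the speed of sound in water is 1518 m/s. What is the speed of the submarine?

Double Doppler shift off a moving reflector: f₂ = f₀ · (v + u)/(v − u) (u > 0 toward emitter).
Returning signal is lower, so f₂ = f₀ − Δf = 22170 − 100 = 22070 Hz.
Rearranging, u = v · (f₂ − f₀)/(f₂ + f₀) = 1518 × -100/44240 ≈ -3.4 m/s.
So the submarine is moving at 3.4 m/s away from the emitter.

3.4 m/s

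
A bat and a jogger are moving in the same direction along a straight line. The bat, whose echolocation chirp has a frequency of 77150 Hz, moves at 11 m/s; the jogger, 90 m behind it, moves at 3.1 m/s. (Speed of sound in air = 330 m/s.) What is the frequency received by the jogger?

75363 Hz

The jogger is behind, so the bat is moving away from it while the jogger is moving toward the bat.
Both move, so f' = f · (v + v_o)/(v + v_s).
f' = 77150 × (330 + 3.1)/(330 + 11) = 77150 × 333.1/341 ≈ 75363 Hz.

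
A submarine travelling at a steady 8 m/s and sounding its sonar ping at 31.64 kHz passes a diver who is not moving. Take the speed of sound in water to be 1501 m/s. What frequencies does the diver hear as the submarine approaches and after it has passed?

31.8 kHz approaching; 31.5 kHz receding

Approaching: f₁ = f · v/(v − v_s) = 31.64 × 1501/1493 ≈ 31.8 kHz.
Receding: f₂ = f · v/(v + v_s) = 31.64 × 1501/1509 ≈ 31.5 kHz.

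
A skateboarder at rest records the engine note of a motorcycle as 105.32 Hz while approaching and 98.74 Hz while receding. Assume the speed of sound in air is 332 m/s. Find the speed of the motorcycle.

f₁/f₂ = (v + v_s)/(v − v_s), so v_s = v · (f₁ − f₂)/(f₁ + f₂).
v_s = 332 × (105.32 − 98.74)/(105.32 + 98.74) = 332 × 6.58/204.06 ≈ 10.7 m/s.

10.7 m/s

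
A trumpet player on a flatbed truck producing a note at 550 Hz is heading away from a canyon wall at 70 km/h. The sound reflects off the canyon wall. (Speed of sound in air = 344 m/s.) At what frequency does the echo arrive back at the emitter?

70 km/h = 19.44 m/s.
The canyon wall receives the sound from a moving source: f₁ = f₀ · v/(v + v_e) = 550 × 344/363.44 ≈ 521 Hz.
On the return leg the trumpet player on a flatbed truck is a moving observer: f₂ = f₁ · (v − v_e)/v = 521 × 324.56/344 ≈ 491 Hz.
Equivalently f₂ = f₀ · (v − v_e)/(v + v_e).

491 Hz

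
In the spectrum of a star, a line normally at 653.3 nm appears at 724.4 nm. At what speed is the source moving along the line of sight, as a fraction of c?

0.103

λ'/λ₀ = 1.1088 > 1 (redshift), so the source is receding.
λ'/λ₀ = √((1 + β)/(1 − β)) for a receding source ⇒ β = (r² − 1)/(r² + 1) with r = λ'/λ₀.
β = (1.2295 − 1)/(1.2295 + 1) ≈ 0.103.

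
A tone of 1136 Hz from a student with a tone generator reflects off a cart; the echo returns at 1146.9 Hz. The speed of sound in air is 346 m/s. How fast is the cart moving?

Double Doppler shift off a moving reflector: f₂ = f₀ · (v + u)/(v − u) (u > 0 toward emitter).
Rearranging, u = v · (f₂ − f₀)/(f₂ + f₀) = 346 × 10.9/2282.9 ≈ 1.65 m/s.
So the cart is moving at 1.65 m/s toward the emitter.

1.65 m/s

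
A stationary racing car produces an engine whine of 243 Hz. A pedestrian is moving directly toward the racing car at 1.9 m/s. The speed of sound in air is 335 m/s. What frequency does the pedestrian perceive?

Only the observer moves, toward the source, so f' = f · (v + v_o)/v.
f' = 243 × (335 + 1.9)/335 = 243 × 336.9/335 ≈ 244 Hz.

244 Hz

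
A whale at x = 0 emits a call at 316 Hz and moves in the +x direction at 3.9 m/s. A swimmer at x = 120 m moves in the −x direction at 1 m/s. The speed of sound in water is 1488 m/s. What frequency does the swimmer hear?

The observer lies on the +x side, so the source is heading toward the observer and the observer is heading toward the source.
General Doppler shift: f' = f · (v + v_o)/(v − v_s).
f' = 316 × (1488 + 1)/(1488 − 3.9) = 316 × 1489/1484.1 ≈ 317 Hz.

317 Hz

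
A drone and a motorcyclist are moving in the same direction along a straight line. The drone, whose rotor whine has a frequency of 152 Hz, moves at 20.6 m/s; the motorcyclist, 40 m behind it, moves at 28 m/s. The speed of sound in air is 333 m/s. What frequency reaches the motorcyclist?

The motorcyclist is behind, so the drone is moving away from it while the motorcyclist is moving toward the drone.
With source receding and observer approaching, f' = f · (v + v_o)/(v + v_s).
f' = 152 × (333 + 28)/(333 + 20.6) = 152 × 361/353.6 ≈ 155 Hz.

155 Hz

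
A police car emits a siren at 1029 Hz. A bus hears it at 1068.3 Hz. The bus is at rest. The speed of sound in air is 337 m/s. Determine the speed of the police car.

f' > f, so the police car is approaching.
f' = f · v/(v − v_s) ⇒ v_s = v · |1 − f/f'|.
v_s = 337 × |1 − 1029/1068.3| = 337 × 0.03679 ≈ 12.4 m/s.

12.4 m/s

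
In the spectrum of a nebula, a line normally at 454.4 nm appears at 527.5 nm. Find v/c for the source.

λ'/λ₀ = 1.1609 > 1 (redshift), so the source is receding.
λ'/λ₀ = √((1 + β)/(1 − β)) for a receding source ⇒ β = (r² − 1)/(r² + 1) with r = λ'/λ₀.
β = (1.3476 − 1)/(1.3476 + 1) ≈ 0.148.

0.148c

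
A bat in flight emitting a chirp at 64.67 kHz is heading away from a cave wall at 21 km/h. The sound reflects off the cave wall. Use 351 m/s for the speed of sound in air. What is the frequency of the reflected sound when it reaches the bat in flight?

62.6 kHz

21 km/h = 5.833 m/s.
The cave wall receives the sound from a moving source: f₁ = f₀ · v/(v + v_e) = 64.67 × 351/356.83 ≈ 63.6 kHz.
On the return leg the bat in flight is a moving observer: f₂ = f₁ · (v − v_e)/v = 63.6 × 345.17/351 ≈ 62.6 kHz.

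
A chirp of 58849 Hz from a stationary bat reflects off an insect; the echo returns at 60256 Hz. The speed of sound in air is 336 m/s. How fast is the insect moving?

Double Doppler shift off a moving reflector: f₂ = f₀ · (v + u)/(v − u) (u > 0 toward emitter).
Rearranging, u = v · (f₂ − f₀)/(f₂ + f₀) = 336 × 1407/119105 ≈ 4.0 m/s.
So the insect is moving at 4.0 m/s toward the emitter.

4.0 m/s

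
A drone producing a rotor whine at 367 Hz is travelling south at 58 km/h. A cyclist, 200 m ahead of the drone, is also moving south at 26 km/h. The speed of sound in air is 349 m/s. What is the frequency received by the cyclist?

58 km/h = 16.11 m/s; 26 km/h = 7.222 m/s.
The cyclist is ahead, so the drone is moving toward it while the cyclist is moving away from the drone.
With source approaching and observer receding, f' = f · (v − v_o)/(v − v_s).
f' = 367 × (349 − 7.222)/(349 − 16.11) = 367 × 341.78/332.89 ≈ 377 Hz.

377 Hz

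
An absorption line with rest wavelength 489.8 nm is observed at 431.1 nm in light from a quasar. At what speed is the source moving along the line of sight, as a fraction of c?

λ'/λ₀ = 0.8802 < 1 (blueshift), so the source is approaching.
λ'/λ₀ = √((1 − β)/(1 + β)) for an approaching source ⇒ β = (1 − r²)/(1 + r²) with r = λ'/λ₀.
β = (1 − 0.7747)/(1 + 0.7747) ≈ 0.127.

0.127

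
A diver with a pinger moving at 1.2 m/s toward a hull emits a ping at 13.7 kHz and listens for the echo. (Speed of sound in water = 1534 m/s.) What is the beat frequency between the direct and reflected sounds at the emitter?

21.5 Hz

The hull receives the sound from a moving source: f₁ = f₀ · v/(v − v_e) = 13.7 × 1534/1532.8 ≈ 13.7107 kHz.
On the return leg the diver with a pinger is a moving observer: f₂ = f₁ · (v + v_e)/v = 13.7107 × 1535.2/1534 ≈ 13.7215 kHz.
Equivalently f₂ = f₀ · (v + v_e)/(v − v_e).
Beat against the emitted tone (with f₀ = 13700 Hz): |f₂ − f₀| = 2v_e·f₀/(v − v_e) = 2 × 1.2 × 13700/1532.8 ≈ 21.5 Hz.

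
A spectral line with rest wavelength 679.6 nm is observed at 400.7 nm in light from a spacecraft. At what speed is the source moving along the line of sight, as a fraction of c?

λ'/λ₀ = 0.5896 < 1 (blueshift), so the source is approaching.
λ'/λ₀ = √((1 − β)/(1 + β)) for an approaching source ⇒ β = (1 − r²)/(1 + r²) with r = λ'/λ₀.
β = (1 − 0.3476)/(1 + 0.3476) ≈ 0.484.

0.484c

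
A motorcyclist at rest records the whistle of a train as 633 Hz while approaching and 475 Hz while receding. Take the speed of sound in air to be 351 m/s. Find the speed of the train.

f₁/f₂ = (v + v_s)/(v − v_s), so v_s = v · (f₁ − f₂)/(f₁ + f₂).
v_s = 351 × (633 − 475)/(633 + 475) = 351 × 158/1108 ≈ 50 m/s.

50 m/s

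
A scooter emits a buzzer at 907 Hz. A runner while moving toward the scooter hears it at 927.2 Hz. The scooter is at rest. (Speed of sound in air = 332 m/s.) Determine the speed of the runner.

f' = f · (v + v_o)/v ⇒ v_o = v · |f'/f − 1|.
v_o = 332 × |927.2/907 − 1| = 332 × 0.02227 ≈ 7.4 m/s.

7.4 m/s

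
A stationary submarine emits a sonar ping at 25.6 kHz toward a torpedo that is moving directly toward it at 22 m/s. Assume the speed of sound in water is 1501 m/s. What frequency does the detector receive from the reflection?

26.4 kHz

At the torpedo (a moving observer), f₁ = f₀ · (v + u)/v = 25.6 × 1523/1501 ≈ 26.0 kHz.
The reflection then acts as a moving source: f₂ = f₁ · v/(v − u) ≈ 26.4 kHz.
Equivalently f₂ = f₀ · (v + u)/(v − u).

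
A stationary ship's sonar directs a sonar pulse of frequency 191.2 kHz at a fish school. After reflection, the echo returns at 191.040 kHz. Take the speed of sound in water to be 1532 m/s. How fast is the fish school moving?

0.64 m/s

Double Doppler shift off a moving reflector: f₂ = f₀ · (v + u)/(v − u) (u > 0 toward emitter).
Rearranging, u = v · (f₂ − f₀)/(f₂ + f₀) = 1532 × -0.160/382.240 ≈ -0.64 m/s.
So the fish school is moving at 0.64 m/s away from the emitter.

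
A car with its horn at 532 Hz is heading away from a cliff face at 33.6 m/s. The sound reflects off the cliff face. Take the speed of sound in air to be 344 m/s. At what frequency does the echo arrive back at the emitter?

437 Hz

The cliff face receives the sound from a moving source: f₁ = f₀ · v/(v + v_e) = 532 × 344/377.6 ≈ 485 Hz.
On the return leg the car is a moving observer: f₂ = f₁ · (v − v_e)/v = 485 × 310.4/344 ≈ 437 Hz.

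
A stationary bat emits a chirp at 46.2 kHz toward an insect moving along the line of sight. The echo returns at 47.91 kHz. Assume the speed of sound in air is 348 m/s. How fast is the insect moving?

Double Doppler shift off a moving reflector: f₂ = f₀ · (v + u)/(v − u) (u > 0 toward emitter).
Rearranging, u = v · (f₂ − f₀)/(f₂ + f₀) = 348 × 1.71/94.11 ≈ 6.3 m/s.
So the insect is moving at 6.3 m/s toward the emitter.

6.3 m/s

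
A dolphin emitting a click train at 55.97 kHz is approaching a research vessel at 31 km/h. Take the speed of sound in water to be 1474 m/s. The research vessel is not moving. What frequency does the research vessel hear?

31 km/h = 8.611 m/s.
Moving source, stationary observer: f' = f · v/(v − v_s) since the source is approaching.
f' = 55.97 × 1474/(1474 − 8.611) = 55.97 × 1474/1465 ≈ 56.3 kHz.

56.3 kHz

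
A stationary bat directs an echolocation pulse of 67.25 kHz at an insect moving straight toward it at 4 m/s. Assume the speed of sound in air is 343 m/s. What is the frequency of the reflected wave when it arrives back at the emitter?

At the insect (a moving observer), f₁ = f₀ · (v + u)/v = 67.25 × 347/343 ≈ 68.0 kHz.
The reflection then acts as a moving source: f₂ = f₁ · v/(v − u) ≈ 68.8 kHz.

68.8 kHz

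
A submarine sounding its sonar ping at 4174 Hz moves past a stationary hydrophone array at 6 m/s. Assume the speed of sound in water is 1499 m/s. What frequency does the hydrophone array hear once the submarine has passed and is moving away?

4157 Hz

Receding: f₂ = f · v/(v + v_s) = 4174 × 1499/1505 ≈ 4157 Hz.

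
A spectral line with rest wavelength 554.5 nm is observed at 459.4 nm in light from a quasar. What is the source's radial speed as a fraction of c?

0.186c

λ'/λ₀ = 0.8285 < 1 (blueshift), so the source is approaching.
λ'/λ₀ = √((1 − β)/(1 + β)) for an approaching source ⇒ β = (1 − r²)/(1 + r²) with r = λ'/λ₀.
β = (1 − 0.6864)/(1 + 0.6864) ≈ 0.186.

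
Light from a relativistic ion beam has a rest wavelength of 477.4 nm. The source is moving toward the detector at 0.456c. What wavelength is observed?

Relativistic Doppler for wavelength: λ' = λ₀ · √((1 − β)/(1 + β)).
λ' = 477.4 × √(0.5440/1.4560) = 477.4 × 0.61125 ≈ 291.8 nm.

291.8 nm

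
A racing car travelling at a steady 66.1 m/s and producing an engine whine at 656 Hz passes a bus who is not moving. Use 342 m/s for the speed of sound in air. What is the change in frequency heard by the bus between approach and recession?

263 Hz

Approaching: f₁ = f · v/(v − v_s) = 656 × 342/275.9 ≈ 813 Hz.
Receding: f₂ = f · v/(v + v_s) = 656 × 342/408.1 ≈ 550 Hz.
Drop: f₁ − f₂ = 2f·v·v_s/(v² − v_s²) = 2 × 656 × 342 × 66.1/(342² − 66.1²) ≈ 263 Hz.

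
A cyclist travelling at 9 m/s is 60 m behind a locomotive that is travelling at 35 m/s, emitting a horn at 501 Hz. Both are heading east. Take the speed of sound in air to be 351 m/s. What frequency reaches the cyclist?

The cyclist is behind, so the locomotive is moving away from it while the cyclist is moving toward the locomotive.
Both move, so f' = f · (v + v_o)/(v + v_s).
f' = 501 × (351 + 9)/(351 + 35) = 501 × 360/386 ≈ 467 Hz.

467 Hz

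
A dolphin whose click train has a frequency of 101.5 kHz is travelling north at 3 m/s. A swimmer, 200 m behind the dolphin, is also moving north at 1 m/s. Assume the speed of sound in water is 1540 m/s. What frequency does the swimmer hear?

101.4 kHz

The swimmer is behind, so the dolphin is moving away from it while the swimmer is moving toward the dolphin.
With source receding and observer approaching, f' = f · (v + v_o)/(v + v_s).
f' = 101.5 × (1540 + 1)/(1540 + 3) = 101.5 × 1541/1543 ≈ 101.4 kHz.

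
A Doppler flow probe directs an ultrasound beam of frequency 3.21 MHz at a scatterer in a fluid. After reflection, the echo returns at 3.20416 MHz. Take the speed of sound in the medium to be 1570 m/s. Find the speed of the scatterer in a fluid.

1.43 m/s

Double Doppler shift off a moving reflector: f₂ = f₀ · (v + u)/(v − u) (u > 0 toward emitter).
Rearranging, u = v · (f₂ − f₀)/(f₂ + f₀) = 1570 × -0.00584/6.41416 ≈ -1.43 m/s.
So the scatterer in a fluid is moving at 1.43 m/s away from the emitter.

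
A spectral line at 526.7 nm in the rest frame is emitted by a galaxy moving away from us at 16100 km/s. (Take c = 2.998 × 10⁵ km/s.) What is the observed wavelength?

β = v/c = 16100/299800 = 0.0537.
Relativistic Doppler for wavelength: λ' = λ₀ · √((1 + β)/(1 − β)).
λ' = 526.7 × √(1.0537/0.9463) = 526.7 × 1.05523 ≈ 555.8 nm.

555.8 nm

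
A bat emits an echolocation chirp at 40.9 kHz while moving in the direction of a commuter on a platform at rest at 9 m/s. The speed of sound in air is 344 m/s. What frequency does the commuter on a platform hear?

With the source moving toward a stationary observer, f' = f · v/(v − v_s).
f' = 40.9 × 344/(344 − 9) = 40.9 × 344/335 ≈ 42.0 kHz.

42.0 kHz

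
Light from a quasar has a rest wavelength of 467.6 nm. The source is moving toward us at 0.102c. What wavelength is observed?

422.1 nm

Relativistic Doppler for wavelength: λ' = λ₀ · √((1 − β)/(1 + β)).
λ' = 467.6 × √(0.8980/1.1020) = 467.6 × 0.90271 ≈ 422.1 nm.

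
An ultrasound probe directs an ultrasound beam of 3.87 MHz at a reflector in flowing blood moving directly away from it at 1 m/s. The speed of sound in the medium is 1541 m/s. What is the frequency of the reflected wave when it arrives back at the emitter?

3.865 MHz

The reflector in flowing blood first receives the wave as a moving observer: f₁ = f₀ · (v − u)/v = 3.87 × (1541 − 1)/1541 ≈ 3.867 MHz.
On reflection it acts as a source moving away from the stationary detector: f₂ = f₁ · v/(v + u) = 3.867 × 1541/1542 ≈ 3.865 MHz.
Equivalently f₂ = f₀ · (v − u)/(v + u).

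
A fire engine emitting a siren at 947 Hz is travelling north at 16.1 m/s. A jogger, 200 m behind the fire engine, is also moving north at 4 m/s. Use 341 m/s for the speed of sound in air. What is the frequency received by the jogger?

915 Hz

The jogger is behind, so the fire engine is moving away from it while the jogger is moving toward the fire engine.
Both move, so f' = f · (v + v_o)/(v + v_s).
f' = 947 × (341 + 4)/(341 + 16.1) = 947 × 345/357.1 ≈ 915 Hz.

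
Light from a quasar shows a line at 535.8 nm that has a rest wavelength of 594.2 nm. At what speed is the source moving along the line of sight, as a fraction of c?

0.103

λ'/λ₀ = 0.9017 < 1 (blueshift), so the source is approaching.
λ'/λ₀ = √((1 − β)/(1 + β)) for an approaching source ⇒ β = (1 − r²)/(1 + r²) with r = λ'/λ₀.
β = (1 − 0.8131)/(1 + 0.8131) ≈ 0.103.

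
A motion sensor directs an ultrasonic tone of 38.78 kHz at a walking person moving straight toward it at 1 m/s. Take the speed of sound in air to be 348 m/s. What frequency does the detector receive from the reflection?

At the walking person (a moving observer), f₁ = f₀ · (v + u)/v = 38.78 × 349/348 ≈ 38.9 kHz.
The reflection then acts as a moving source: f₂ = f₁ · v/(v − u) ≈ 39.0 kHz.
Equivalently f₂ = f₀ · (v + u)/(v − u).

39.0 kHz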